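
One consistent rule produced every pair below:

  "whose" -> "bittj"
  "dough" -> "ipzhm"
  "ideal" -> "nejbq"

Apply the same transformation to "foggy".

kplhd

The shifts repeat in a cycle of length 2: positions 0,1,… shift by +5, +1, then the pattern repeats.
Applying it to foggy: f+5=k, o+1=p, g+5=l, g+1=h, y+5=d.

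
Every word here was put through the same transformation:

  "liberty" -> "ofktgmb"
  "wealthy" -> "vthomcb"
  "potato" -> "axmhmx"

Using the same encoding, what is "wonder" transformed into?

Treating letters as 0–25, the rule is x ↦ 3x + 7 (mod 26).
On wonder: w(22)→3·22+7≡21=v; o(14)→3·14+7≡23=x; n(13)→3·13+7≡20=u; d(3)→3·3+7≡16=q; e(4)→3·4+7≡19=t; r(17)→3·17+7≡6=g (all mod 26).

vxuqtg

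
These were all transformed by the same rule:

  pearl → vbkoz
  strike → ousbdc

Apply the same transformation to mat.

Read the word backwards and shift each letter +10.
On mat: reverse → tam; then shift: t+10=d, a+10=k, m+10=w.

dkw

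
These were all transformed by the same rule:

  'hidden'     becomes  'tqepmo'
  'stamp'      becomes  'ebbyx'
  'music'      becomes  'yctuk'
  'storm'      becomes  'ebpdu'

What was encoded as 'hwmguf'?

volume

Shifts by position in hidden: pos 0: h→t (+12), pos 1: i→q (+8), pos 2: d→e (+1), pos 3: d→p (+12), pos 4: e→m (+8), pos 5: n→o (+1) — repeating every 3. A repeating key of period 3 is used — shifts +12, +8, +1 over and over.
Undoing it on hwmguf: h−12=v, w−8=o, m−1=l, g−12=u, u−8=m, f−1=e.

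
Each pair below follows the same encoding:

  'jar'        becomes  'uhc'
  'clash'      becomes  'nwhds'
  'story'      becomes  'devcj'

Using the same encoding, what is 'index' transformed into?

Vowels shift forward by 7 and consonants shift forward by 11.
For index: i(vowel)+7=p, n(cons)+11=y, d(cons)+11=o, e(vowel)+7=l, x(cons)+11=i.

pyoli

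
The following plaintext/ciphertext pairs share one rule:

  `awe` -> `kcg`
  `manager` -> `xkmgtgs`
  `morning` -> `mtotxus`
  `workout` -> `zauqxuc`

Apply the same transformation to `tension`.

Two steps: reverse the string, then apply a Caesar shift of +6.
Applying it to tension: reverse → noisnet; then shift: n+6=t, o+6=u, i+6=o, s+6=y, n+6=t, e+6=k, t+6=z.

tuoytkz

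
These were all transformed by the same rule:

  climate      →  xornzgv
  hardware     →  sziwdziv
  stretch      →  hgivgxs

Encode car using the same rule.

xzi

Each pair mirrors across the alphabet (c↔x, l↔o, i↔r): positions sum to 25. This is the alphabet-reversal cipher (Atbash): a becomes z, b becomes y, etc.
For car: c↔x, a↔z, r↔i.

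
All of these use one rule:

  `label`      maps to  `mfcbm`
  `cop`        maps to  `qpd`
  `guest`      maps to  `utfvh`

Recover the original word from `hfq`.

peg

The output letters match the input read backwards, each shifted +1: label reversed is lebal. Read the word backwards and shift each letter +1.
Undoing it on hfq: shift back: h−1=g, f−1=e, q−1=p → gep; then reverse → peg.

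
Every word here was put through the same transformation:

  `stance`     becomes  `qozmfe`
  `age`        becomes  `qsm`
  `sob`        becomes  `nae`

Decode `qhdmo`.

carve

The output letters match the input read backwards, each shifted +12: stance reversed is ecnats. Two steps: reverse the string, then apply a Caesar shift of +12.
Decoding qhdmo: shift back: q−12=e, h−12=v, d−12=r, m−12=a, o−12=c → evrac; then reverse → carve.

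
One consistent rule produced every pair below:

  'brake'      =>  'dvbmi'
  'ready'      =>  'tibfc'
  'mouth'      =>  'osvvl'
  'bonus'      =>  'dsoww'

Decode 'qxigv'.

Shifts by position in brake: pos 0: b→d (+2), pos 1: r→v (+4), pos 2: a→b (+1), pos 3: k→m (+2), pos 4: e→i (+4) — repeating every 3. It's a Vigenère-style cipher with numeric key [2,4,1]: position i shifts by key[i mod 3].
Undoing it on qxigv: q−2=o, x−4=t, i−1=h, g−2=e, v−4=r.

other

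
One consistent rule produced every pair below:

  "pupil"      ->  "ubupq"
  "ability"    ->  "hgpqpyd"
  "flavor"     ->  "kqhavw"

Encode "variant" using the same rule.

ahwphsy

Vowels shift forward by 7 and consonants shift forward by 5.
Applying it to variant: v(cons)+5=a, a(vowel)+7=h, r(cons)+5=w, i(vowel)+7=p, a(vowel)+7=h, n(cons)+5=s, t(cons)+5=y.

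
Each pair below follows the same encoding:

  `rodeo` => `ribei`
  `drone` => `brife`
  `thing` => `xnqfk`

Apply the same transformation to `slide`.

r(17)→r(17) and o(14)→i(8) fit y≡3x+18 (mod 26); the inverse of 3 mod 26 is 9. Each letter's alphabet position (a=0..z=25) is mapped through 3·x+18 mod 26 — an affine cipher.
For slide: s(18)→3·18+18≡20=u; l(11)→3·11+18≡25=z; i(8)→3·8+18≡16=q; d(3)→3·3+18≡1=b; e(4)→3·4+18≡4=e (all mod 26).

uzqbe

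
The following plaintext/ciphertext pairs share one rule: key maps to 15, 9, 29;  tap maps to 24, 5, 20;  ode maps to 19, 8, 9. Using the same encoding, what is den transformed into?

The number is (letter's place in the alphabet, a=1) + 4.
Applying it to den: d=4→8, e=5→9, n=14→18.

8, 9, 18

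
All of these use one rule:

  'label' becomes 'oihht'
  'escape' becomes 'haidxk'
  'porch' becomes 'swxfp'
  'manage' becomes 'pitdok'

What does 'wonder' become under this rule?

Shifts by position in label: pos 0: l→o (+3), pos 1: a→i (+8), pos 2: b→h (+6), pos 3: e→h (+3), pos 4: l→t (+8) — repeating every 3. The shifts repeat in a cycle of length 3: positions 0,1,… shift by +3, +8, +6, then the pattern repeats.
On wonder: w+3=z, o+8=w, n+6=t, d+3=g, e+8=m, r+6=x.

zwtgmx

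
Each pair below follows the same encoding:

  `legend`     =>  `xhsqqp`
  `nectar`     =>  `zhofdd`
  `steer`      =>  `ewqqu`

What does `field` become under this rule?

A repeating key of period 3 is used — shifts +12, +3, +12 over and over.
For field: f+12=r, i+3=l, e+12=q, l+12=x, d+3=g.

rlqxg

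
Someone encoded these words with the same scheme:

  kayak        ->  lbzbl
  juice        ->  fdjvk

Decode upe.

dot

The output letters match the input read backwards, each shifted +1: kayak reversed is kayak. Two steps: reverse the string, then apply a Caesar shift of +1.
Decoding upe: shift back: u−1=t, p−1=o, e−1=d → tod; then reverse → dot.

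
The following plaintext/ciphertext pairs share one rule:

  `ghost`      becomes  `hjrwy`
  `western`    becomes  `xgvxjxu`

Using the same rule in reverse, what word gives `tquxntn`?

sorting

In ghost: g→h is +1, h→j is +2, o→r is +3, s→w is +4 — the shift increases by 1 each position. The shift increases by 1 at each position, starting from +1: 1, 2, 3, ….
Decoding tquxntn: t−1=s, q−2=o, u−3=r, x−4=t, n−5=i, t−6=n, n−7=g.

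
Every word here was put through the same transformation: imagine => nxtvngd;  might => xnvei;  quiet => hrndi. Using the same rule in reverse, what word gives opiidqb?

i(8)→n(13) and m(12)→x(23) fit y≡9x+19 (mod 26); the inverse of 9 mod 26 is 3. Each letter's alphabet position (a=0..z=25) is mapped through 9·x+19 mod 26 — an affine cipher.
Undoing it on opiidqb: o(14)→3·(14−19)≡11=l; p(15)→3·(15−19)≡14=o; i(8)→3·(8−19)≡19=t; i(8)→3·(8−19)≡19=t; d(3)→3·(3−19)≡4=e; q(16)→3·(16−19)≡17=r; b(1)→3·(1−19)≡24=y (all mod 26).

lottery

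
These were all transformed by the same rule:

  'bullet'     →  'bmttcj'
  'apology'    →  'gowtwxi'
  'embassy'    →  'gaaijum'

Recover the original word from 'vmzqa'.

The output letters match the input read backwards, each shifted +8: bullet reversed is tellub. Read the word backwards and shift each letter +8.
Reversing it on vmzqa: shift back: v−8=n, m−8=e, z−8=r, q−8=i, a−8=s → neris; then reverse → siren.

siren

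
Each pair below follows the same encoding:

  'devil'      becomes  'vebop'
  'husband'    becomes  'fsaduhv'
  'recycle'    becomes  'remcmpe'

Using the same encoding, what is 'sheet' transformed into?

afeej

Each letter's alphabet position (a=0..z=25) is mapped through 9·x+20 mod 26 — an affine cipher.
On sheet: s(18)→9·18+20≡0=a; h(7)→9·7+20≡5=f; e(4)→9·4+20≡4=e; e(4)→9·4+20≡4=e; t(19)→9·19+20≡9=j (all mod 26).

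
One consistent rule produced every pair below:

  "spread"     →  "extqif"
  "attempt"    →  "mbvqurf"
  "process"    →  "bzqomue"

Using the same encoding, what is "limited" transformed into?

Shifts by position in spread: pos 0: s→e (+12), pos 1: p→x (+8), pos 2: r→t (+2), pos 3: e→q (+12), pos 4: a→i (+8), pos 5: d→f (+2) — repeating every 3. It's a Vigenère-style cipher with numeric key [12,8,2]: position i shifts by key[i mod 3].
Applying it to limited: l+12=x, i+8=q, m+2=o, i+12=u, t+8=b, e+2=g, d+12=p.

xqoubgp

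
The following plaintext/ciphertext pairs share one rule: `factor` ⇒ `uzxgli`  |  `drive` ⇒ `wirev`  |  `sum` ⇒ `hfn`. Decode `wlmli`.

donor

This is the alphabet-reversal cipher (Atbash): a becomes z, b becomes y, etc.
Reversing it on wlmli: w↔d, l↔o, m↔n, l↔o, i↔r.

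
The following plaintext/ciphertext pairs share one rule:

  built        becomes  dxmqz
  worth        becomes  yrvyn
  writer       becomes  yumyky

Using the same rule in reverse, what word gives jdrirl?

handle

Letter i (0-indexed) is shifted by i+2, so successive shifts are 2, 3, 4, ….
Decoding jdrirl: j−2=h, d−3=a, r−4=n, i−5=d, r−6=l, l−7=e.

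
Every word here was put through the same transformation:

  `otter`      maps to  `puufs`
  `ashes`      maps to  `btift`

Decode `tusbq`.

Compare letters: o→p is +1, t→u is +1, t→u is +1 — a constant shift. It's a constant shift of +1 (ROT1).
Decoding tusbq: t−1=s, u−1=t, s−1=r, b−1=a, q−1=p.

strap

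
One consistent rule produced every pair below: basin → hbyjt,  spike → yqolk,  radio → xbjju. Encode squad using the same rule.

Shifts by position in basin: pos 0: b→h (+6), pos 1: a→b (+1), pos 2: s→y (+6), pos 3: i→j (+1) — repeating every 2. A repeating key of period 2 is used — shifts +6, +1 over and over.
For squad: s+6=y, q+1=r, u+6=a, a+1=b, d+6=j.

yrabj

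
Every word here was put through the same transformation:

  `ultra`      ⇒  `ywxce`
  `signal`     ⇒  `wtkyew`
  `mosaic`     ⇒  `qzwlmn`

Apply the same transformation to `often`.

sqxpr

The shifts repeat in a cycle of length 2: positions 0,1,… shift by +4, +11, then the pattern repeats.
For often: o+4=s, f+11=q, t+4=x, e+11=p, n+4=r.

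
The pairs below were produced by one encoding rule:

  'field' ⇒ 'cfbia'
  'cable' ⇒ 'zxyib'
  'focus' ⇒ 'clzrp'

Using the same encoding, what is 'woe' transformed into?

Compare letters: f→c is +23, i→f is +23, e→b is +23 — a constant shift. Every letter moves 23 places later in the alphabet, wrapping around z→a.
On woe: w+23=t, o+23=l, e+23=b.

tlb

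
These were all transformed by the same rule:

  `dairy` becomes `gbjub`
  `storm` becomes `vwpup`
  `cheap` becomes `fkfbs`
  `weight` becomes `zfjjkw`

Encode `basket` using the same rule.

ebvnfw

The shift depends on letter class: consonant d→g is +3, but vowel a→b is +1. Two shifts are in play — +1 for a/e/i/o/u, +3 for every other letter.
On basket: b(cons)+3=e, a(vowel)+1=b, s(cons)+3=v, k(cons)+3=n, e(vowel)+1=f, t(cons)+3=w.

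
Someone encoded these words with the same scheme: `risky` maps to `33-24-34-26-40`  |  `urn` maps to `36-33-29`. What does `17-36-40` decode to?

buy

r is letter #18 and maps to 33: an offset of 15. Each letter is replaced by its alphabet position (a=1..z=26) + 15.
Reversing it on 17-36-40: 17→(17−15)÷1=2=b, 36→(36−15)÷1=21=u, 40→(40−15)÷1=25=y.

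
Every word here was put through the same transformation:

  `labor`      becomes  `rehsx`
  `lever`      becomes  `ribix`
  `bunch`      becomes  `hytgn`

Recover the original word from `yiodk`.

The shifts repeat in a cycle of length 2: positions 0,1,… shift by +6, +4, then the pattern repeats.
Reversing it on yiodk: y−6=s, i−4=e, o−6=i, d−4=z, k−6=e.

seize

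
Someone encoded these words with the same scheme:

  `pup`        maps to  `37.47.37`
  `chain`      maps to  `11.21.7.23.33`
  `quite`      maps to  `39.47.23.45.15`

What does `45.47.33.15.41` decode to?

p(#16)→37 and u(#21)→47: differences scale by 2, so n = 2·pos + 5. Each letter becomes 2×(its alphabet position, a=1..z=26) + 5.
Decoding 45.47.33.15.41: 45→(45−5)÷2=20=t, 47→(47−5)÷2=21=u, 33→(33−5)÷2=14=n, 15→(15−5)÷2=5=e, 41→(41−5)÷2=18=r.

tuner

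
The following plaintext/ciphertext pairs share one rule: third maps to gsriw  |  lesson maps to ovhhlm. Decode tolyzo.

Each pair mirrors across the alphabet (t↔g, h↔s, i↔r): positions sum to 25. Each letter is replaced by its mirror in the alphabet: a↔z, b↔y, c↔x, and so on (the Atbash cipher).
Reversing it on tolyzo: t↔g, o↔l, l↔o, y↔b, z↔a, o↔l.

global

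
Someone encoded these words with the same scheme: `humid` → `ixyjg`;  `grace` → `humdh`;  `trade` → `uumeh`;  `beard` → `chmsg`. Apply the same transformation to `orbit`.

punjw

Shifts by position in humid: pos 0: h→i (+1), pos 1: u→x (+3), pos 2: m→y (+12), pos 3: i→j (+1), pos 4: d→g (+3) — repeating every 3. The shifts repeat in a cycle of length 3: positions 0,1,… shift by +1, +3, +12, then the pattern repeats.
Applying it to orbit: o+1=p, r+3=u, b+12=n, i+1=j, t+3=w.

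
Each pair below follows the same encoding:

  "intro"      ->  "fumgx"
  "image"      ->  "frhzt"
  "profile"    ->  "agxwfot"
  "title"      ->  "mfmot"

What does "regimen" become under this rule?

gtzfrtu

Each letter's alphabet position (a=0..z=25) is mapped through 3·x+7 mod 26 — an affine cipher.
Applying it to regimen: r(17)→3·17+7≡6=g; e(4)→3·4+7≡19=t; g(6)→3·6+7≡25=z; i(8)→3·8+7≡5=f; m(12)→3·12+7≡17=r; e(4)→3·4+7≡19=t; n(13)→3·13+7≡20=u (all mod 26).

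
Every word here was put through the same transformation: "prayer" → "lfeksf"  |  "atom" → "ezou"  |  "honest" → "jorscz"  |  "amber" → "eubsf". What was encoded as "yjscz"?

chest

p(15)→l(11) and r(17)→f(5) fit y≡23x+4 (mod 26); the inverse of 23 mod 26 is 17. This is an affine cipher: with a=0,…,z=25, each position x becomes (23x+4) mod 26.
Undoing it on yjscz: y(24)→17·(24−4)≡2=c; j(9)→17·(9−4)≡7=h; s(18)→17·(18−4)≡4=e; c(2)→17·(2−4)≡18=s; z(25)→17·(25−4)≡19=t (all mod 26).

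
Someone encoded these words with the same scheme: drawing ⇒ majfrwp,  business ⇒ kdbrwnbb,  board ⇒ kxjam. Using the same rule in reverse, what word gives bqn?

she

Compare letters: d→m is +9, r→a is +9, a→j is +9 — a constant shift. It's a constant shift of +9 (ROT9).
Undoing it on bqn: b−9=s, q−9=h, n−9=e.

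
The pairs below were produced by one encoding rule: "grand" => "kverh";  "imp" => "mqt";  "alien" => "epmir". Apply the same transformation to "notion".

rsxmsr

Compare letters: g→k is +4, r→v is +4, a→e is +4 — a constant shift. Every letter moves 4 places later in the alphabet, wrapping around z→a.
On notion: n+4=r, o+4=s, t+4=x, i+4=m, o+4=s, n+4=r.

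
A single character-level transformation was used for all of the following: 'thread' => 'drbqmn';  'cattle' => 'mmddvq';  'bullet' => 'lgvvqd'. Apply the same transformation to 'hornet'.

rabxqd

The shift depends on letter class: consonant t→d is +10, but vowel e→q is +12. Two shifts are in play — +12 for a/e/i/o/u, +10 for every other letter.
Applying it to hornet: h(cons)+10=r, o(vowel)+12=a, r(cons)+10=b, n(cons)+10=x, e(vowel)+12=q, t(cons)+10=d.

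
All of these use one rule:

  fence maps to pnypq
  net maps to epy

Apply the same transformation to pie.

The output letters match the input read backwards, each shifted +11: fence reversed is ecnef. Two steps: reverse the string, then apply a Caesar shift of +11.
Applying it to pie: reverse → eip; then shift: e+11=p, i+11=t, p+11=a.

pta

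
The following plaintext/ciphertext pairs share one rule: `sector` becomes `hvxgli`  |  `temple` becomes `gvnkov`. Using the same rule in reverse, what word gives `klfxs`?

pouch

Each pair mirrors across the alphabet (s↔h, e↔v, c↔x): positions sum to 25. Letters are reflected about the middle of the alphabet (position → 25−position): Atbash.
Reversing it on klfxs: k↔p, l↔o, f↔u, x↔c, s↔h.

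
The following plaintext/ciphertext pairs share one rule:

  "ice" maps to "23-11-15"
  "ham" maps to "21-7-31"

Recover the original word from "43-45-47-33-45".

i(#9)→23 and c(#3)→11: differences scale by 2, so n = 2·pos + 5. The formula is n = 2×(alphabet index, a=1) + 5.
Undoing it on 43-45-47-33-45: 43→(43−5)÷2=19=s, 45→(45−5)÷2=20=t, 47→(47−5)÷2=21=u, 33→(33−5)÷2=14=n, 45→(45−5)÷2=20=t.

stunt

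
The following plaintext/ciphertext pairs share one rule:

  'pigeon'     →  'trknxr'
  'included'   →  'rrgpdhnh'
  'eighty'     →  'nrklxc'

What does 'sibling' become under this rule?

wrfprrk

Vowels shift forward by 9 and consonants shift forward by 4.
On sibling: s(cons)+4=w, i(vowel)+9=r, b(cons)+4=f, l(cons)+4=p, i(vowel)+9=r, n(cons)+4=r, g(cons)+4=k.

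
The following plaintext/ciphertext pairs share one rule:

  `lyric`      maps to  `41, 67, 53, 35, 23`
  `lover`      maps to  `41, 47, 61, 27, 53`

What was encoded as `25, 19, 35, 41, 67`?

l(#12)→41 and y(#25)→67: differences scale by 2, so n = 2·pos + 17. Each letter becomes 2×(its alphabet position, a=1..z=26) + 17.
Decoding 25, 19, 35, 41, 67: 25→(25−17)÷2=4=d, 19→(19−17)÷2=1=a, 35→(35−17)÷2=9=i, 41→(41−17)÷2=12=l, 67→(67−17)÷2=25=y.

daily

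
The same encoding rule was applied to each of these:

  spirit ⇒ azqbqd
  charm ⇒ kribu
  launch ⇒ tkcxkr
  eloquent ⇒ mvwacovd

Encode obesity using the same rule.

A repeating key of period 2 is used — shifts +8, +10 over and over.
On obesity: o+8=w, b+10=l, e+8=m, s+10=c, i+8=q, t+10=d, y+8=g.

wlmcqdg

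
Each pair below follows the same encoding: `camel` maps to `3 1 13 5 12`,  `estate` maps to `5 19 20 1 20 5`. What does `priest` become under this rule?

c is letter #3 and maps to 3: an offset of 0. Each letter is replaced by its alphabet position (a=1, b=2, …, z=26).
Applying it to priest: p=16→16, r=18→18, i=9→9, e=5→5, s=19→19, t=20→20.

16 18 9 5 19 20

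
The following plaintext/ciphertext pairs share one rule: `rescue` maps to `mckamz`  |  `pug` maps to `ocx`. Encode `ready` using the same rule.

glimz

Read the word backwards and shift each letter +8.
For ready: reverse → ydaer; then shift: y+8=g, d+8=l, a+8=i, e+8=m, r+8=z.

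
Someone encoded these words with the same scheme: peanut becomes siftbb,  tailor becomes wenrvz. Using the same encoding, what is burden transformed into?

eywjlv

In peanut: p→s is +3, e→i is +4, a→f is +5, n→t is +6 — the shift increases by 1 each position. Each letter shifts forward by (position + 3), i.e. 3, 4, 5, … — the shift grows by one for each successive letter.
For burden: b+3=e, u+4=y, r+5=w, d+6=j, e+7=l, n+8=v.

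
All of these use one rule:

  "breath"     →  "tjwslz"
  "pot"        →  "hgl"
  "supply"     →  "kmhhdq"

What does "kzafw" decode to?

Each letter is shifted forward by 18 in the alphabet (a Caesar shift of +18).
Decoding kzafw: k−18=s, z−18=h, a−18=i, f−18=n, w−18=e.

shine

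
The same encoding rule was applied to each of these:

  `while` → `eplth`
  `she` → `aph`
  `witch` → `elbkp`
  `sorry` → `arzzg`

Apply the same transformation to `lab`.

tdj

The shift depends on letter class: consonant w→e is +8, but vowel i→l is +3. Vowels shift forward by 3 and consonants shift forward by 8.
Applying it to lab: l(cons)+8=t, a(vowel)+3=d, b(cons)+8=j.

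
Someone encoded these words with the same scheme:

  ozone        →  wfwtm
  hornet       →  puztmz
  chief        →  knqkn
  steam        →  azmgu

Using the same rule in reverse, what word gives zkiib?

It's a Vigenère-style cipher with numeric key [8,6]: position i shifts by key[i mod 2].
Undoing it on zkiib: z−8=r, k−6=e, i−8=a, i−6=c, b−8=t.

react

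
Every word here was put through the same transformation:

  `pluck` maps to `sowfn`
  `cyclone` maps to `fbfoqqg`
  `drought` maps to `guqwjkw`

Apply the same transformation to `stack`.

vwcfn

Two shifts are in play — +2 for a/e/i/o/u, +3 for every other letter.
Applying it to stack: s(cons)+3=v, t(cons)+3=w, a(vowel)+2=c, c(cons)+3=f, k(cons)+3=n.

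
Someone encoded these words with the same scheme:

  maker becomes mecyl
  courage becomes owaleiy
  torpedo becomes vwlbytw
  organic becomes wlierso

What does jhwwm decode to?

Each letter's alphabet position (a=0..z=25) is mapped through 5·x+4 mod 26 — an affine cipher.
Decoding jhwwm: j(9)→21·(9−4)≡1=b; h(7)→21·(7−4)≡11=l; w(22)→21·(22−4)≡14=o; w(22)→21·(22−4)≡14=o; m(12)→21·(12−4)≡12=m (all mod 26).

bloom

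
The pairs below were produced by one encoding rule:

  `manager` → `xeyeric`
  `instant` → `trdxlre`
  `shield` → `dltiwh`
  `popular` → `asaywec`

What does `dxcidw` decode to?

stress

Shifts by position in manager: pos 0: m→x (+11), pos 1: a→e (+4), pos 2: n→y (+11), pos 3: a→e (+4) — repeating every 2. A repeating key of period 2 is used — shifts +11, +4 over and over.
Reversing it on dxcidw: d−11=s, x−4=t, c−11=r, i−4=e, d−11=s, w−4=s.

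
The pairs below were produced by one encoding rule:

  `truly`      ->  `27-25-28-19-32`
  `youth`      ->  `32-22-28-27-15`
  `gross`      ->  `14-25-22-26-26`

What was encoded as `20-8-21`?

man

t is letter #20 and maps to 27: an offset of 7. Each letter is replaced by its alphabet position (a=1..z=26) + 7.
Undoing it on 20-8-21: 20→(20−7)÷1=13=m, 8→(8−7)÷1=1=a, 21→(21−7)÷1=14=n.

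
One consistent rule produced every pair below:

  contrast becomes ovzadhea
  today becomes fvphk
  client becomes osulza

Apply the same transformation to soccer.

evojqy

Shifts by position in contrast: pos 0: c→o (+12), pos 1: o→v (+7), pos 2: n→z (+12), pos 3: t→a (+7) — repeating every 2. A repeating key of period 2 is used — shifts +12, +7 over and over.
For soccer: s+12=e, o+7=v, c+12=o, c+7=j, e+12=q, r+7=y.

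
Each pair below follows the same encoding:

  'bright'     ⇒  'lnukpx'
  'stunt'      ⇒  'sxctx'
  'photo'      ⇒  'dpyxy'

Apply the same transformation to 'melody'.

oajyvw

Treating letters as 0–25, the rule is x ↦ 5x + 6 (mod 26).
For melody: m(12)→5·12+6≡14=o; e(4)→5·4+6≡0=a; l(11)→5·11+6≡9=j; o(14)→5·14+6≡24=y; d(3)→5·3+6≡21=v; y(24)→5·24+6≡22=w (all mod 26).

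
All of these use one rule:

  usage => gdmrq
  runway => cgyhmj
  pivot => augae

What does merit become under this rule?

Two shifts are in play — +12 for a/e/i/o/u, +11 for every other letter.
On merit: m(cons)+11=x, e(vowel)+12=q, r(cons)+11=c, i(vowel)+12=u, t(cons)+11=e.

xqcue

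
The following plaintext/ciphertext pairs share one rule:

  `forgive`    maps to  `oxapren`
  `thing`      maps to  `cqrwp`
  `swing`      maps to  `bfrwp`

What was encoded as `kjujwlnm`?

balanced

Compare letters: f→o is +9, o→x is +9, r→a is +9 — a constant shift. This is a Caesar cipher with shift 9.
Decoding kjujwlnm: k−9=b, j−9=a, u−9=l, j−9=a, w−9=n, l−9=c, n−9=e, m−9=d.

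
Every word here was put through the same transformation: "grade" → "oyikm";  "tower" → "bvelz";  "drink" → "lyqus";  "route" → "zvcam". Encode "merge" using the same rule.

Shifts by position in grade: pos 0: g→o (+8), pos 1: r→y (+7), pos 2: a→i (+8), pos 3: d→k (+7) — repeating every 2. The shifts repeat in a cycle of length 2: positions 0,1,… shift by +8, +7, then the pattern repeats.
On merge: m+8=u, e+7=l, r+8=z, g+7=n, e+8=m.

ulznm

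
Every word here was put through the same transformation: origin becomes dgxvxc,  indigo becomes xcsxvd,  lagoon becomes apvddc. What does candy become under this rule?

rpcsn

Compare letters: o→d is +15, r→g is +15, i→x is +15 — a constant shift. This is a Caesar cipher with shift 15.
For candy: c+15=r, a+15=p, n+15=c, d+15=s, y+15=n.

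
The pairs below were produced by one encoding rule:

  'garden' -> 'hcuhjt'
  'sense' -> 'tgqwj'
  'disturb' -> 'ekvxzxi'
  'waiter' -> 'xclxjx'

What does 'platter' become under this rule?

The shift increases by 1 at each position, starting from +1: 1, 2, 3, ….
On platter: p+1=q, l+2=n, a+3=d, t+4=x, t+5=y, e+6=k, r+7=y.

qndxyky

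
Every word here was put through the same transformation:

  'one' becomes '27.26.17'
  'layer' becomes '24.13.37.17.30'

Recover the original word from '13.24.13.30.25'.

alarm

o is letter #15 and maps to 27: an offset of 12. Each letter is replaced by its alphabet position (a=1..z=26) + 12.
Reversing it on 13.24.13.30.25: 13→(13−12)÷1=1=a, 24→(24−12)÷1=12=l, 13→(13−12)÷1=1=a, 30→(30−12)÷1=18=r, 25→(25−12)÷1=13=m.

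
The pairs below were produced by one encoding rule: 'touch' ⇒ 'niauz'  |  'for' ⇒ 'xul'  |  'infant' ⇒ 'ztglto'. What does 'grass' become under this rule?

The output letters match the input read backwards, each shifted +6: touch reversed is hcuot. The word is reversed, then every letter is shifted forward by 6.
Applying it to grass: reverse → ssarg; then shift: s+6=y, s+6=y, a+6=g, r+6=x, g+6=m.

yygxm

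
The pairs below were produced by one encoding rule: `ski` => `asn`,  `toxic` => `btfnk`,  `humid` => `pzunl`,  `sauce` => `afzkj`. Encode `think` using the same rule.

Two shifts are in play — +5 for a/e/i/o/u, +8 for every other letter.
On think: t(cons)+8=b, h(cons)+8=p, i(vowel)+5=n, n(cons)+8=v, k(cons)+8=s.

bpnvs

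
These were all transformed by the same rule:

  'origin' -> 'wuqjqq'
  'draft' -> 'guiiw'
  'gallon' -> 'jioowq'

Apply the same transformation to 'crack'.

The rule splits by letter class: vowels +8, consonants +3.
For crack: c(cons)+3=f, r(cons)+3=u, a(vowel)+8=i, c(cons)+3=f, k(cons)+3=n.

fuifn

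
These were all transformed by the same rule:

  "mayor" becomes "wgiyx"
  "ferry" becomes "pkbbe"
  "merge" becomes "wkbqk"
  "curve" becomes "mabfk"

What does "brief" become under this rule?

lxsol

Shifts by position in mayor: pos 0: m→w (+10), pos 1: a→g (+6), pos 2: y→i (+10), pos 3: o→y (+10), pos 4: r→x (+6) — repeating every 3. A repeating key of period 3 is used — shifts +10, +6, +10 over and over.
For brief: b+10=l, r+6=x, i+10=s, e+10=o, f+6=l.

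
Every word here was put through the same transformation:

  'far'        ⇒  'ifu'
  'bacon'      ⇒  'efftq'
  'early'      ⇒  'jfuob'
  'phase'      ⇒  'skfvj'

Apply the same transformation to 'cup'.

fzs

The shift depends on letter class: consonant f→i is +3, but vowel a→f is +5. The rule splits by letter class: vowels +5, consonants +3.
Applying it to cup: c(cons)+3=f, u(vowel)+5=z, p(cons)+3=s.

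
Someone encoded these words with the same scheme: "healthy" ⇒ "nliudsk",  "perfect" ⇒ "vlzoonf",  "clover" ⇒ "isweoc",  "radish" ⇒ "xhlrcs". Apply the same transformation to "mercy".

slzli

In healthy: h→n is +6, e→l is +7, a→i is +8, l→u is +9 — the shift increases by 1 each position. Each letter shifts forward by (position + 6), i.e. 6, 7, 8, … — the shift grows by one for each successive letter.
Applying it to mercy: m+6=s, e+7=l, r+8=z, c+9=l, y+10=i.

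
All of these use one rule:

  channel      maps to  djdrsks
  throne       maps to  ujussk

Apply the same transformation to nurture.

In channel: c→d is +1, h→j is +2, a→d is +3, n→r is +4 — the shift increases by 1 each position. Letter i (0-indexed) is shifted by i+1, so successive shifts are 1, 2, 3, ….
For nurture: n+1=o, u+2=w, r+3=u, t+4=x, u+5=z, r+6=x, e+7=l.

owuxzxl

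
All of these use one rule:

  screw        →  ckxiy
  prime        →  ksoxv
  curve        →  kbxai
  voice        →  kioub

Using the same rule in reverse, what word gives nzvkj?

Two steps: reverse the string, then apply a Caesar shift of +6.
Reversing it on nzvkj: shift back: n−6=h, z−6=t, v−6=p, k−6=e, j−6=d → htped; then reverse → depth.

depth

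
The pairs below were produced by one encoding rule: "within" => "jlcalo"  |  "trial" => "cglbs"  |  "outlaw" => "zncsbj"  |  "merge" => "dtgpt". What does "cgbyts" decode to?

w(22)→j(9) and i(8)→l(11) fit y≡11x+1 (mod 26); the inverse of 11 mod 26 is 19. Treating letters as 0–25, the rule is x ↦ 11x + 1 (mod 26).
Undoing it on cgbyts: c(2)→19·(2−1)≡19=t; g(6)→19·(6−1)≡17=r; b(1)→19·(1−1)≡0=a; y(24)→19·(24−1)≡21=v; t(19)→19·(19−1)≡4=e; s(18)→19·(18−1)≡11=l (all mod 26).

travel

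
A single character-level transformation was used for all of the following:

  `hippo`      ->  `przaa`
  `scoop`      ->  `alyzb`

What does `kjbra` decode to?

cargo

In hippo: h→p is +8, i→r is +9, p→z is +10, p→a is +11 — the shift increases by 1 each position. Letter i (0-indexed) is shifted by i+8, so successive shifts are 8, 9, 10, ….
Undoing it on kjbra: k−8=c, j−9=a, b−10=r, r−11=g, a−12=o.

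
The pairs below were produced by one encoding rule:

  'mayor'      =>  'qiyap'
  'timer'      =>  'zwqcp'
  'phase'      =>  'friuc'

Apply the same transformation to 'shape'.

urifc

This is an affine cipher: with a=0,…,z=25, each position x becomes (5x+8) mod 26.
On shape: s(18)→5·18+8≡20=u; h(7)→5·7+8≡17=r; a(0)→5·0+8≡8=i; p(15)→5·15+8≡5=f; e(4)→5·4+8≡2=c (all mod 26).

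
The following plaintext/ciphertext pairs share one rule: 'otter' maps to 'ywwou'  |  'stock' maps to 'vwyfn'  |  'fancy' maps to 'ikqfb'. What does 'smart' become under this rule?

The shift depends on letter class: consonant t→w is +3, but vowel o→y is +10. Two shifts are in play — +10 for a/e/i/o/u, +3 for every other letter.
On smart: s(cons)+3=v, m(cons)+3=p, a(vowel)+10=k, r(cons)+3=u, t(cons)+3=w.

vpkuw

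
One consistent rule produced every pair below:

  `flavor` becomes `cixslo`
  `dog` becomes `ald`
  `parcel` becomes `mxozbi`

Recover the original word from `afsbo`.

Compare letters: f→c is +23, l→i is +23, a→x is +23 — a constant shift. Every letter moves 23 places later in the alphabet, wrapping around z→a.
Undoing it on afsbo: a−23=d, f−23=i, s−23=v, b−23=e, o−23=r.

diver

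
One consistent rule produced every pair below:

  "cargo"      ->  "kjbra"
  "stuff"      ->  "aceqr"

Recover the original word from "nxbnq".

force

In cargo: c→k is +8, a→j is +9, r→b is +10, g→r is +11 — the shift increases by 1 each position. Letter i (0-indexed) is shifted by i+8, so successive shifts are 8, 9, 10, ….
Reversing it on nxbnq: n−8=f, x−9=o, b−10=r, n−11=c, q−12=e.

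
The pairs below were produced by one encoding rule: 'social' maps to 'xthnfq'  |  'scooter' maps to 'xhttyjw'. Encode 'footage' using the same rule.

It's a constant shift of +5 (ROT5).
For footage: f+5=k, o+5=t, o+5=t, t+5=y, a+5=f, g+5=l, e+5=j.

kttyflj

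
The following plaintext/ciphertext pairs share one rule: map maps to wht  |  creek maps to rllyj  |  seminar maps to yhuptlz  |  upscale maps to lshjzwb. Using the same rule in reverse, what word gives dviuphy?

rainbow

The word is reversed, then every letter is shifted forward by 7.
Decoding dviuphy: shift back: d−7=w, v−7=o, i−7=b, u−7=n, p−7=i, h−7=a, y−7=r → wobniar; then reverse → rainbow.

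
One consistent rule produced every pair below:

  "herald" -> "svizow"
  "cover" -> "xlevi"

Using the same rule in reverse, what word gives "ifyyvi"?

Each pair mirrors across the alphabet (h↔s, e↔v, r↔i): positions sum to 25. Each letter is replaced by its mirror in the alphabet: a↔z, b↔y, c↔x, and so on (the Atbash cipher).
Undoing it on ifyyvi: i↔r, f↔u, y↔b, y↔b, v↔e, i↔r.

rubber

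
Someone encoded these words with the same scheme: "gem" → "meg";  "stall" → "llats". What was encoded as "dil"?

lid

The output letters match the input read backwards: gem reversed is meg. The word is simply reversed.
Reversing it on dil: then reverse → lid.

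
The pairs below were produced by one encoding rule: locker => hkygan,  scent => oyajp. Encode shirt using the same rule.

Compare letters: l→h is +22, o→k is +22, c→y is +22 — a constant shift. It's a constant shift of +22 (ROT22).
For shirt: s+22=o, h+22=d, i+22=e, r+22=n, t+22=p.

odenp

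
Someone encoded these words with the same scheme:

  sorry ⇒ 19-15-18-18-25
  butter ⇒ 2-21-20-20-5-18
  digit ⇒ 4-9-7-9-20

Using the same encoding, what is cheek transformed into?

s is letter #19 and maps to 19: an offset of 0. Each letter is replaced by its alphabet position (a=1, b=2, …, z=26).
Applying it to cheek: c=3→3, h=8→8, e=5→5, e=5→5, k=11→11.

3-8-5-5-11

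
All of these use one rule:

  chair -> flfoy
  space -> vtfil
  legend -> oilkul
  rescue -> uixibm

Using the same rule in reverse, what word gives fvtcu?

crown

In chair: c→f is +3, h→l is +4, a→f is +5, i→o is +6 — the shift increases by 1 each position. Each letter shifts forward by (position + 3), i.e. 3, 4, 5, … — the shift grows by one for each successive letter.
Undoing it on fvtcu: f−3=c, v−4=r, t−5=o, c−6=w, u−7=n.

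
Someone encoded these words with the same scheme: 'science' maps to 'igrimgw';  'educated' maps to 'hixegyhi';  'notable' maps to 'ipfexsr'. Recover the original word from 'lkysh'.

dough

The output letters match the input read backwards, each shifted +4: science reversed is ecneics. Read the word backwards and shift each letter +4.
Reversing it on lkysh: shift back: l−4=h, k−4=g, y−4=u, s−4=o, h−4=d → hguod; then reverse → dough.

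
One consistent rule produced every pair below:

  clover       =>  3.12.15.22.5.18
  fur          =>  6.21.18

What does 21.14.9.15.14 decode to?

union

c is letter #3 and maps to 3: an offset of 0. Each letter is replaced by its alphabet position (a=1, b=2, …, z=26).
Undoing it on 21.14.9.15.14: 21=u, 14=n, 9=i, 15=o, 14=n.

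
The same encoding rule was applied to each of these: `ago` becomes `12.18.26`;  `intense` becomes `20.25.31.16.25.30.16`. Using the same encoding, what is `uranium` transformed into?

a is letter #1 and maps to 12: an offset of 11. Letters become their 1-based position plus 11 (so a→12, b→13, …).
For uranium: u=21→32, r=18→29, a=1→12, n=14→25, i=9→20, u=21→32, m=13→24.

32.29.12.25.20.32.24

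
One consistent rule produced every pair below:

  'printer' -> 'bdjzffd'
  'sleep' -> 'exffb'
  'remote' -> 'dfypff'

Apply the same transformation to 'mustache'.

yvefbotf

The shift depends on letter class: consonant p→b is +12, but vowel i→j is +1. Two shifts are in play — +1 for a/e/i/o/u, +12 for every other letter.
For mustache: m(cons)+12=y, u(vowel)+1=v, s(cons)+12=e, t(cons)+12=f, a(vowel)+1=b, c(cons)+12=o, h(cons)+12=t, e(vowel)+1=f.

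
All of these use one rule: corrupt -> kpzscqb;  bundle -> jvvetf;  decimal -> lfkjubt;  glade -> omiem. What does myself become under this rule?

uzaftg

Shifts by position in corrupt: pos 0: c→k (+8), pos 1: o→p (+1), pos 2: r→z (+8), pos 3: r→s (+1) — repeating every 2. The shifts repeat in a cycle of length 2: positions 0,1,… shift by +8, +1, then the pattern repeats.
For myself: m+8=u, y+1=z, s+8=a, e+1=f, l+8=t, f+1=g.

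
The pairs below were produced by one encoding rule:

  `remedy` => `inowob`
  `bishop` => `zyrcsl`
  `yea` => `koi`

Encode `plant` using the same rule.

The output letters match the input read backwards, each shifted +10: remedy reversed is ydemer. Two steps: reverse the string, then apply a Caesar shift of +10.
For plant: reverse → tnalp; then shift: t+10=d, n+10=x, a+10=k, l+10=v, p+10=z.

dxkvz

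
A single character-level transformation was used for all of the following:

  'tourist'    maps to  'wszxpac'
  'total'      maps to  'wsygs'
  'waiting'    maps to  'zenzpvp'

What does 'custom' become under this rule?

In tourist: t→w is +3, o→s is +4, u→z is +5, r→x is +6 — the shift increases by 1 each position. The shift increases by 1 at each position, starting from +3: 3, 4, 5, ….
On custom: c+3=f, u+4=y, s+5=x, t+6=z, o+7=v, m+8=u.

fyxzvu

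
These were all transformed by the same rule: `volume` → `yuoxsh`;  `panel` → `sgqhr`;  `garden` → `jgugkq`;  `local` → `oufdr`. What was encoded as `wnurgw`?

Shifts by position in volume: pos 0: v→y (+3), pos 1: o→u (+6), pos 2: l→o (+3), pos 3: u→x (+3), pos 4: m→s (+6), pos 5: e→h (+3) — repeating every 3. It's a Vigenère-style cipher with numeric key [3,6,3]: position i shifts by key[i mod 3].
Decoding wnurgw: w−3=t, n−6=h, u−3=r, r−3=o, g−6=a, w−3=t.

throat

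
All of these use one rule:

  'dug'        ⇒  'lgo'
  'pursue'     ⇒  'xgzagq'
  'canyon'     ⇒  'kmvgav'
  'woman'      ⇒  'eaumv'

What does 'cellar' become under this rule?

kqttmz

The shift depends on letter class: consonant d→l is +8, but vowel u→g is +12. The rule splits by letter class: vowels +12, consonants +8.
On cellar: c(cons)+8=k, e(vowel)+12=q, l(cons)+8=t, l(cons)+8=t, a(vowel)+12=m, r(cons)+8=z.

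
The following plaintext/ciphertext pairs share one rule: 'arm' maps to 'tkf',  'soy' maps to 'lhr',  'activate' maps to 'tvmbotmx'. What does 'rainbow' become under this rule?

Compare letters: a→t is +19, r→k is +19, m→f is +19 — a constant shift. Each letter is shifted forward by 19 in the alphabet (a Caesar shift of +19).
On rainbow: r+19=k, a+19=t, i+19=b, n+19=g, b+19=u, o+19=h, w+19=p.

ktbguhp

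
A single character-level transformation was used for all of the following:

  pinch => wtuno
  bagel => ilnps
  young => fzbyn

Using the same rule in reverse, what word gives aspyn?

Shifts by position in pinch: pos 0: p→w (+7), pos 1: i→t (+11), pos 2: n→u (+7), pos 3: c→n (+11) — repeating every 2. The shifts repeat in a cycle of length 2: positions 0,1,… shift by +7, +11, then the pattern repeats.
Reversing it on aspyn: a−7=t, s−11=h, p−7=i, y−11=n, n−7=g.

thing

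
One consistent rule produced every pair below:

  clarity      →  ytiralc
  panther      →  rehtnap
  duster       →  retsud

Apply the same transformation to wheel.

leehw

The output letters match the input read backwards: clarity reversed is ytiralc. The word is simply reversed.
On wheel: reverse → leehw.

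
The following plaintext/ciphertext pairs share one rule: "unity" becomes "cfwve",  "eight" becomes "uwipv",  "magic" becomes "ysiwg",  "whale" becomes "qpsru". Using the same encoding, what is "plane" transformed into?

u(20)→c(2) and n(13)→f(5) fit y≡7x+18 (mod 26); the inverse of 7 mod 26 is 15. Each letter's alphabet position (a=0..z=25) is mapped through 7·x+18 mod 26 — an affine cipher.
On plane: p(15)→7·15+18≡19=t; l(11)→7·11+18≡17=r; a(0)→7·0+18≡18=s; n(13)→7·13+18≡5=f; e(4)→7·4+18≡20=u (all mod 26).

trsfu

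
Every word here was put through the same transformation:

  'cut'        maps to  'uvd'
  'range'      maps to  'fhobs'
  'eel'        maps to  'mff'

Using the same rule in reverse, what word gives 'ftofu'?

tense

The output letters match the input read backwards, each shifted +1: cut reversed is tuc. Two steps: reverse the string, then apply a Caesar shift of +1.
Undoing it on ftofu: shift back: f−1=e, t−1=s, o−1=n, f−1=e, u−1=t → esnet; then reverse → tense.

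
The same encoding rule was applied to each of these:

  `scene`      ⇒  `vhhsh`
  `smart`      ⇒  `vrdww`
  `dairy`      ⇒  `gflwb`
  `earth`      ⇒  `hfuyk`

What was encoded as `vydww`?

start

It's a Vigenère-style cipher with numeric key [3,5]: position i shifts by key[i mod 2].
Decoding vydww: v−3=s, y−5=t, d−3=a, w−5=r, w−3=t.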